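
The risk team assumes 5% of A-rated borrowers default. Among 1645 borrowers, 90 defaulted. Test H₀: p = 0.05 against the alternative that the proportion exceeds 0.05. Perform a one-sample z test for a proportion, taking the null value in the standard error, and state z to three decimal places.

z = 0.877

p̂ = 90/1645 = 0.05471.
Standard error under H₀: √(0.05×0.95/1645) = 0.00537.
z = (0.05471 − 0.05)/0.00537 = 0.00471/0.00537 = 0.877.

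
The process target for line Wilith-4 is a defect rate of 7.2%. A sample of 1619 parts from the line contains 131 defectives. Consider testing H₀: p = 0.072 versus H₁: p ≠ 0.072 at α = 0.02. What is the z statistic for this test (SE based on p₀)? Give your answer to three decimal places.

z = 1.388

p̂ = 131/1619 = 0.08091.
SE = √(p₀(1−p₀)/n) = √(0.066816/1619) = 0.00642.
z = (0.08091 − 0.072)/0.00642 = 0.00891/0.00642 = 1.388.
Two-sided p-value ≈ 2·Φ(−1.388) = 0.1653. With α = 0.02, fail to reject H₀.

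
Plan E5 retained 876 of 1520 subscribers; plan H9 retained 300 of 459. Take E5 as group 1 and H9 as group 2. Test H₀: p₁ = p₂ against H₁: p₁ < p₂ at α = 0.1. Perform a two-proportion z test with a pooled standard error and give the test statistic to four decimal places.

z = -2.9550

p̂₁ = 876/1520 = 0.576316, p̂₂ = 300/459 = 0.653595.
Pooled p̂ = (876+300)/(1520+459) = 1176/1979 = 0.594240.
SE = √(p̂(1−p̂)(1/n₁+1/n₂)) = √(0.594240·0.405760·0.00283654) = √(0.000683944) = 0.026152.
z = (0.576316 − 0.653595)/0.026152 = -0.077279/0.026152 = -2.9550.
p-value = P(Z < -2.955) ≈ 0.0016, so at α = 0.1 we reject H₀.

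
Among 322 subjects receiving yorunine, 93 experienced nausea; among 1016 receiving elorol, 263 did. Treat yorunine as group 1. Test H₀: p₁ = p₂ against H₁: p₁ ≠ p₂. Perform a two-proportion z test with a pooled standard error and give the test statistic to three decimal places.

p̂₁ = 93/322 = 0.28882, p̂₂ = 263/1016 = 0.25886.
Pooled p̂ = (93+263)/(322+1016) = 356/1338 = 0.26607.
SE = √(p̂(1−p̂)(1/n₁+1/n₂)) = √(0.26607·0.73393·0.00408984) = √(0.000798649) = 0.02826.
z = (0.28882 − 0.25886)/0.02826 = 0.02996/0.02826 = 1.060.

z = 1.060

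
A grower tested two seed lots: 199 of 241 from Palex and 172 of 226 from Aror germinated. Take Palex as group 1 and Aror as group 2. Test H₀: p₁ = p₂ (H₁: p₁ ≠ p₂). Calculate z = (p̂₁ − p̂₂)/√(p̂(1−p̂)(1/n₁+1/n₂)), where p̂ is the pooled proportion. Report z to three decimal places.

z = 1.728

p̂₁ = 199/241 ≈ 0.82573, p̂₂ = 172/226 ≈ 0.76106.
Pooled p̂ = (199+172)/(241+226) = 371/467 = 0.79443.
SE = √(0.163309 × 0.00857416) = 0.03742.
z = (0.82573 − 0.76106)/0.03742 = 0.06467/0.03742 = 1.728.
p-value = 2·P(Z > 1.728) ≈ 0.0840.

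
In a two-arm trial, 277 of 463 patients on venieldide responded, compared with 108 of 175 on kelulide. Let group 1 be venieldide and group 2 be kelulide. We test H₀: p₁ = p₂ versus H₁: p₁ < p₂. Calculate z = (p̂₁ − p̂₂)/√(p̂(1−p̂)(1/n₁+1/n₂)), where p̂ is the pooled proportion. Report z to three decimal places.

p̂₁ = 277/463 = 0.59827, p̂₂ = 108/175 = 0.61714.
Pooled p̂ = (277+108)/(463+175) = 385/638 = 0.60345.
SE = √(0.239298 × 0.00787411) = 0.04341.
z = (0.59827 − 0.61714)/0.04341 = -0.01887/0.04341 = -0.435.
p-value = P(Z < -0.435) ≈ 0.3319.

z = -0.435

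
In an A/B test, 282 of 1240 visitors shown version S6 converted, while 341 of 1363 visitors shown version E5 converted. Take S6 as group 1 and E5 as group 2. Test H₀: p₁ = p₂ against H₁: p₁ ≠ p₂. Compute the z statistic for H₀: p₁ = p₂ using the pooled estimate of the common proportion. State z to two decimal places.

p̂₁ = 282/1240 ≈ 0.22742, p̂₂ = 341/1363 ≈ 0.25018.
Pooled p̂ = (282+341)/(1240+1363) = 623/2603 = 0.23934.
SE = √(0.182056 × 0.00154013) = 0.01674.
z = (0.22742 − 0.25018)/0.01674 = -0.02276/0.01674 = -1.36.

z = -1.36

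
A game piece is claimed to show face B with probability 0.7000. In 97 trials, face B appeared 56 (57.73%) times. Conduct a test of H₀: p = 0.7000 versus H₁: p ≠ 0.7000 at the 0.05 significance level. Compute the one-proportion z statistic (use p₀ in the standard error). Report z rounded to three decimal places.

z = -2.637

p̂ = 56/97 ≈ 0.57732.
Under H₀, SE = √(0.7·0.3/97) = √(0.00216495) = 0.04653.
z = (0.57732 − 0.7)/0.04653 = -0.12268/0.04653 = -2.637.
p-value = 2·P(Z > 2.637) ≈ 0.0084; since p < α = 0.05, reject H₀.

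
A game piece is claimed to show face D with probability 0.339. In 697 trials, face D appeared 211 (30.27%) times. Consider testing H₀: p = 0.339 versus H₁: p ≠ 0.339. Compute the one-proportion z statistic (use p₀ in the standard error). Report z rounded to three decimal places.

p̂ = 211/697 ≈ 0.30273.
Under H₀, SE = √(0.339·0.661/697) = √(0.000321491) = 0.01793.
z = (0.30273 − 0.339)/0.01793 = -0.03627/0.01793 = -2.023.
Two-sided p-value ≈ 2·Φ(−2.023) = 0.0431.

z = -2.023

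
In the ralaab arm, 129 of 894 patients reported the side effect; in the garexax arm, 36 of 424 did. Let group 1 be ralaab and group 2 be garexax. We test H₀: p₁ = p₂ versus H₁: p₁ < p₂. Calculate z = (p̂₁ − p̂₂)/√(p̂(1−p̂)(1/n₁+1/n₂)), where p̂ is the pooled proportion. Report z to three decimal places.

p̂₁ = 129/894 ≈ 0.144295, p̂₂ = 36/424 ≈ 0.084906.
Pooled p̂ = (129+36)/(894+424) = 165/1318 = 0.125190.
SE = √(p̂(1−p̂)(1/n₁+1/n₂)) = √(0.125190·0.874810·0.00347706) = √(0.000380798) = 0.019514.
z = (0.144295 − 0.084906)/0.019514 = 0.059389/0.019514 = 3.043.
p-value = P(Z < 3.043) ≈ 0.9988.

z = 3.043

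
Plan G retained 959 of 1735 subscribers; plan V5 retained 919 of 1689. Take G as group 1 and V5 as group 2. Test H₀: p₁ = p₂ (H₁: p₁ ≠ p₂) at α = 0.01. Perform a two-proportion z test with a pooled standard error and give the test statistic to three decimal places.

p̂₁ = 959/1735 ≈ 0.55274, p̂₂ = 919/1689 ≈ 0.54411.
Pooled p̂ = (959+919)/(1735+1689) = 1878/3424 = 0.54848.
SE = √(0.24765 × 0.00116844) = 0.01701.
z = (0.55274 − 0.54411)/0.01701 = 0.00863/0.01701 = 0.507.
p-value = 2·P(Z > 0.507) ≈ 0.6120. With α = 0.01, fail to reject H₀.

z = 0.507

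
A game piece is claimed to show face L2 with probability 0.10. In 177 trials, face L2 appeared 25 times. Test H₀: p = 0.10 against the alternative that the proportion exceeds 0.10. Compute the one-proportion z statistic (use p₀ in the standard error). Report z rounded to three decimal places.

z = 1.829

p̂ = 25/177 = 0.14124.
Under H₀, SE = √(0.1·0.9/177) = √(0.000508475) = 0.02255.
z = (0.14124 − 0.1)/0.02255 = 0.04124/0.02255 = 1.829.
p-value = P(Z > 1.829) ≈ 0.0337.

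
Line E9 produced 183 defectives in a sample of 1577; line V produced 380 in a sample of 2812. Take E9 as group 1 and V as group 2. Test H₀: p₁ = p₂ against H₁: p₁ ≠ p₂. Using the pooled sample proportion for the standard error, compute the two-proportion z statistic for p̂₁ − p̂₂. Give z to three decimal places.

z = -1.815

p̂₁ = 183/1577 = 0.116043, p̂₂ = 380/2812 = 0.135135.
Pooled p̂ = (183+380)/(1577+2812) = 563/4389 = 0.128275.
SE = √(0.111821 × 0.000989734) = 0.010520.
z = (0.116043 − 0.135135)/0.010520 = -0.019092/0.010520 = -1.815.
Two-sided p-value ≈ 2·Φ(−1.815) = 0.0696.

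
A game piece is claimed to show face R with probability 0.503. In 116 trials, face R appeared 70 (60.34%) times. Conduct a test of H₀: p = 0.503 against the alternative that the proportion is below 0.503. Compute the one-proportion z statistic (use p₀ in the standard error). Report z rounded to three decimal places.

z = 2.164

p̂ = 70/116 = 0.60345.
Under H₀, SE = √(0.503·0.497/116) = √(0.00215509) = 0.04642.
z = (0.60345 − 0.503)/0.04642 = 0.10045/0.04642 = 2.164.
p-value = P(Z < 2.164) ≈ 0.9848.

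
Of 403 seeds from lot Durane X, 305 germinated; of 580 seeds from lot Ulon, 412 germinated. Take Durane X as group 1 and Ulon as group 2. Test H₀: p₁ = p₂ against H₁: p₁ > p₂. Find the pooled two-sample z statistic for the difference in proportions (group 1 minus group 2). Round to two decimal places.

p̂₁ = 305/403 = 0.7568, p̂₂ = 412/580 = 0.7103.
Pooled p̂ = (305+412)/(403+580) = 717/983 = 0.7294.
SE = √(0.197376 × 0.00420553) = 0.0288.
z = (0.7568 − 0.7103)/0.0288 = 0.0465/0.0288 = 1.61.
p-value = P(Z > 1.613) ≈ 0.0533.

z = 1.61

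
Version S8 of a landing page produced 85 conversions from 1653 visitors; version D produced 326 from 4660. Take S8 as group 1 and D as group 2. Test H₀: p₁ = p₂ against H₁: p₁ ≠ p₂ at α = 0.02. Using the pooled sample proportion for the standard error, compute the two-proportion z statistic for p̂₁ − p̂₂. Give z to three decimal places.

z = -2.624

p̂₁ = 85/1653 ≈ 0.051422, p̂₂ = 326/4660 ≈ 0.069957.
Pooled p̂ = (85+326)/(1653+4660) = 411/6313 = 0.065104.
SE = √(0.0608653 × 0.000819553) = 0.007063.
z = (0.051422 − 0.069957)/0.007063 = -0.018535/0.007063 = -2.624.
p-value = 2·P(Z > 2.624) ≈ 0.0087. With α = 0.02, reject H₀.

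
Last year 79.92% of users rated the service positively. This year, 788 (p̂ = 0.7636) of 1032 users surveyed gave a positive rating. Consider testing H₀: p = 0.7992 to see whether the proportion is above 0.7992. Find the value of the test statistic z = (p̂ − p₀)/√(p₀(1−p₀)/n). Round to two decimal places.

p̂ = 788/1032 ≈ 0.76357.
SE = √(p₀(1−p₀)/n) = √(0.16048/1032) = 0.01247.
z = (0.76357 − 0.7992)/0.01247 = -0.03563/0.01247 = -2.86.

z = -2.86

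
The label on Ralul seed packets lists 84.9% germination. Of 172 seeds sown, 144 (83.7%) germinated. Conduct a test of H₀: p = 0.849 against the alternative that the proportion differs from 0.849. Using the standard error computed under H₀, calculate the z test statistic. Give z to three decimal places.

p̂ = 144/172 = 0.83721.
Standard error under H₀: √(0.849×0.151/172) = 0.02730.
z = (0.83721 − 0.849)/0.02730 = -0.01179/0.02730 = -0.432.
Two-sided p-value ≈ 2·Φ(−0.432) = 0.6658.

z = -0.432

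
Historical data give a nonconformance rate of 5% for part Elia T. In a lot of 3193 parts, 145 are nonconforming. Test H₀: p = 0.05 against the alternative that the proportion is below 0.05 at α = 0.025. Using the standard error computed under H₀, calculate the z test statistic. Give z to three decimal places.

p̂ = 145/3193 ≈ 0.045412.
Standard error under H₀: √(0.05×0.95/3193) = 0.003857.
z = (0.045412 − 0.05)/0.003857 = -0.004588/0.003857 = -1.190.
p-value = P(Z < -1.190) ≈ 0.1171, so at α = 0.025 we fail to reject H₀.

z = -1.190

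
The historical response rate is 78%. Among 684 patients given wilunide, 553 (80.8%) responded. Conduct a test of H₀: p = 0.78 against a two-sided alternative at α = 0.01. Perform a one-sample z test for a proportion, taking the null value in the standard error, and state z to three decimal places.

p̂ = 553/684 ≈ 0.80848.
Under H₀, SE = √(0.78·0.22/684) = √(0.000250877) = 0.01584.
z = (0.80848 − 0.78)/0.01584 = 0.02848/0.01584 = 1.798.
Two-sided p-value ≈ 2·Φ(−1.798) = 0.0722. With α = 0.01, fail to reject H₀.

z = 1.798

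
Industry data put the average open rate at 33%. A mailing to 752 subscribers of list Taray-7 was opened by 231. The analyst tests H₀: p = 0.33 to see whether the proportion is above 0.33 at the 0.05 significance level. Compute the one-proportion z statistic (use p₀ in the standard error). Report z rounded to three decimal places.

p̂ = 231/752 ≈ 0.30718.
Standard error under H₀: √(0.33×0.67/752) = 0.01715.
z = (0.30718 − 0.33)/0.01715 = -0.02282/0.01715 = -1.331.
p-value = P(Z > -1.331) ≈ 0.9084. With α = 0.05, fail to reject H₀.

z = -1.331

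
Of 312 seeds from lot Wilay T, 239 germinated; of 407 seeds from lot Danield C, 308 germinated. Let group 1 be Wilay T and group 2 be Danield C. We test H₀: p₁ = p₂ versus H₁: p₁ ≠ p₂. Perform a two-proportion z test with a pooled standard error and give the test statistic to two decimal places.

p̂₁ = 239/312 = 0.7660, p̂₂ = 308/407 = 0.7568.
Pooled p̂ = (239+308)/(312+407) = 547/719 = 0.7608.
SE = √(0.181994 × 0.00566213) = 0.0321.
z = (0.7660 − 0.7568)/0.0321 = 0.0092/0.0321 = 0.29.
p-value = 2·P(Z > 0.289) ≈ 0.7728.

z = 0.29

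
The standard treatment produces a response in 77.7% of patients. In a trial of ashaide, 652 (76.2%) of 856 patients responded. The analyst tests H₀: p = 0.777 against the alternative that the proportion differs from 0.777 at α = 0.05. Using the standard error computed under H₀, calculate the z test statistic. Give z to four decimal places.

p̂ = 652/856 ≈ 0.7616822.
Standard error under H₀: √(0.777×0.223/856) = 0.0142274.
z = (0.7616822 − 0.777)/0.0142274 = -0.0153178/0.0142274 = -1.0766.
p-value = 2·P(Z > 1.077) ≈ 0.2816, so at α = 0.05 we fail to reject H₀.

z = -1.0766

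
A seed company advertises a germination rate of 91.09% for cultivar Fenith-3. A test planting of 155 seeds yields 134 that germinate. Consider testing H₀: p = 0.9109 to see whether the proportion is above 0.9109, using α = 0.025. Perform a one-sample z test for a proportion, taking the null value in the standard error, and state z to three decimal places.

p̂ = 134/155 ≈ 0.86452.
SE = √(p₀(1−p₀)/n) = √(0.081161/155) = 0.02288.
z = (0.86452 − 0.9109)/0.02288 = -0.04638/0.02288 = -2.027.
p-value = P(Z > -2.027) ≈ 0.9787; since p > α = 0.025, fail to reject H₀.

z = -2.027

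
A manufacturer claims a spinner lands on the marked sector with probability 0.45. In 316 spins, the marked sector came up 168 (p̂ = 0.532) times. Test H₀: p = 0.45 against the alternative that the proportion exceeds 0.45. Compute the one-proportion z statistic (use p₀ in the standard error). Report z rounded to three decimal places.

p̂ = 168/316 = 0.53165.
SE = √(p₀(1−p₀)/n) = √(0.2475/316) = 0.02799.
z = (0.53165 − 0.45)/0.02799 = 0.08165/0.02799 = 2.917.
p-value = P(Z > 2.917) ≈ 0.0018.

z = 2.917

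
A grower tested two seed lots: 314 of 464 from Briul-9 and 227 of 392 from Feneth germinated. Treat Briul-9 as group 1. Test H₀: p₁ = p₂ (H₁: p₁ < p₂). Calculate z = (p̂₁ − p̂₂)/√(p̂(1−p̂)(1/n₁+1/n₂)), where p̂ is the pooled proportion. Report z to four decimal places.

p̂₁ = 314/464 = 0.6767241, p̂₂ = 227/392 = 0.5790816.
Pooled p̂ = (314+227)/(464+392) = 541/856 = 0.6320093.
SE = √(p̂(1−p̂)(1/n₁+1/n₂)) = √(0.6320093·0.3679907·0.00470619) = √(0.00109454) = 0.0330838.
z = (0.6767241 − 0.5790816)/0.0330838 = 0.0976425/0.0330838 = 2.9514.

z = 2.9514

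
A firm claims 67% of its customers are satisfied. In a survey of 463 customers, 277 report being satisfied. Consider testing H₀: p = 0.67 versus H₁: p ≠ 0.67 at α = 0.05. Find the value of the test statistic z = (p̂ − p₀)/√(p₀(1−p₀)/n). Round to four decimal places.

z = -3.2823

p̂ = 277/463 = 0.598272.
SE = √(p₀(1−p₀)/n) = √(0.2211/463) = 0.021853.
z = (0.598272 − 0.67)/0.021853 = -0.071728/0.021853 = -3.2823.
Two-sided p-value ≈ 2·Φ(−3.282) = 0.0010. With α = 0.05, reject H₀.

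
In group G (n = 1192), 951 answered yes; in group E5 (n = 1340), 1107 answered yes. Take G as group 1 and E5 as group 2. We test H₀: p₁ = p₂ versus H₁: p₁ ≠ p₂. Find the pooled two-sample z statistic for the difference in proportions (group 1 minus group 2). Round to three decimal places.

p̂₁ = 951/1192 ≈ 0.79782, p̂₂ = 1107/1340 ≈ 0.82612.
Pooled p̂ = (951+1107)/(1192+1340) = 2058/2532 = 0.81280.
SE = √(p̂(1−p̂)(1/n₁+1/n₂)) = √(0.81280·0.18720·0.00158519) = √(0.000241201) = 0.01553.
z = (0.79782 − 0.82612)/0.01553 = -0.02830/0.01553 = -1.822.
Two-sided p-value ≈ 2·Φ(−1.822) = 0.0684.

z = -1.822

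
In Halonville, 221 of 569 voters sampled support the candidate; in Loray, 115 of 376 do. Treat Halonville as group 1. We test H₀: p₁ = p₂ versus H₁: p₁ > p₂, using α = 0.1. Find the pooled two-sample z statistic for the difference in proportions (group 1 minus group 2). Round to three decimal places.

z = 2.595

p̂₁ = 221/569 ≈ 0.38840, p̂₂ = 115/376 ≈ 0.30585.
Pooled p̂ = (221+115)/(569+376) = 336/945 = 0.35556.
SE = √(p̂(1−p̂)(1/n₁+1/n₂)) = √(0.35556·0.64444·0.00441704) = √(0.0010121) = 0.03181.
z = (0.38840 − 0.30585)/0.03181 = 0.08255/0.03181 = 2.595.
p-value = P(Z > 2.595) ≈ 0.0047. With α = 0.1, reject H₀.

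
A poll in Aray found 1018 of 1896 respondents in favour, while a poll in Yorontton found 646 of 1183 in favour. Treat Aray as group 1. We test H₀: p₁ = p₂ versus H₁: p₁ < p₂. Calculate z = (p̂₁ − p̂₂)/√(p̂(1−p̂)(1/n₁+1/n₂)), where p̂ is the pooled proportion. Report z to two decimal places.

p̂₁ = 1018/1896 ≈ 0.5369, p̂₂ = 646/1183 ≈ 0.5461.
Pooled p̂ = (1018+646)/(1896+1183) = 1664/3079 = 0.5404.
SE = √(0.248365 × 0.00137273) = 0.0185.
z = (0.5369 − 0.5461)/0.0185 = -0.0092/0.0185 = -0.50.
p-value = P(Z < -0.496) ≈ 0.3101.

z = -0.50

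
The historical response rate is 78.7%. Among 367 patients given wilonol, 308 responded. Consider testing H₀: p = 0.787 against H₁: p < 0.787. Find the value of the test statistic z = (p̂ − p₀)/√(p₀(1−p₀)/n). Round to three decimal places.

z = 2.444

p̂ = 308/367 = 0.839237.
Under H₀, SE = √(0.787·0.213/367) = √(0.00045676) = 0.021372.
z = (0.839237 − 0.787)/0.021372 = 0.052237/0.021372 = 2.444.
p-value = P(Z < 2.444) ≈ 0.9927.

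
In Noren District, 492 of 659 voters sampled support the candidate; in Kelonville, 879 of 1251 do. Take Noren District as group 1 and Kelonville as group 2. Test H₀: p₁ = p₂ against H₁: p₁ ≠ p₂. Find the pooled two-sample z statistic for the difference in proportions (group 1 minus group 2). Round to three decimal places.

p̂₁ = 492/659 = 0.74659, p̂₂ = 879/1251 = 0.70264.
Pooled p̂ = (492+879)/(659+1251) = 1371/1910 = 0.71780.
SE = √(0.202563 × 0.00231681) = 0.02166.
z = (0.74659 − 0.70264)/0.02166 = 0.04395/0.02166 = 2.029.
Two-sided p-value ≈ 2·Φ(−2.029) = 0.0425.

z = 2.029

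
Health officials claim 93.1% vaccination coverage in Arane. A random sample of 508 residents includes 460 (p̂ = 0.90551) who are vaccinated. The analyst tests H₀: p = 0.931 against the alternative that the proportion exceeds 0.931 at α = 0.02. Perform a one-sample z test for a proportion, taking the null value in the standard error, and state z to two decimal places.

z = -2.27

p̂ = 460/508 ≈ 0.90551.
Standard error under H₀: √(0.931×0.069/508) = 0.01125.
z = (0.90551 − 0.931)/0.01125 = -0.02549/0.01125 = -2.27.
p-value = P(Z > -2.267) ≈ 0.9883. With α = 0.02, fail to reject H₀.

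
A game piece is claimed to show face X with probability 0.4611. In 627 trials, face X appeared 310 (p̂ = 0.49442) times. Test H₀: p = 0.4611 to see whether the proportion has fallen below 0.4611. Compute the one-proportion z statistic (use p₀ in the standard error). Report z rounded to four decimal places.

p̂ = 310/627 ≈ 0.494418.
SE = √(p₀(1−p₀)/n) = √(0.24849/627) = 0.019908.
z = (0.494418 − 0.4611)/0.019908 = 0.033318/0.019908 = 1.6736.

z = 1.6736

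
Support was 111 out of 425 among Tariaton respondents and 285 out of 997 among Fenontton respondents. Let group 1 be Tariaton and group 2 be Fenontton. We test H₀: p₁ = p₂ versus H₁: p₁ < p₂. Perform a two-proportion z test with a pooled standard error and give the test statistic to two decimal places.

z = -0.95

p̂₁ = 111/425 ≈ 0.2612, p̂₂ = 285/997 ≈ 0.2859.
Pooled p̂ = (111+285)/(425+997) = 396/1422 = 0.2785.
SE = √(0.200929 × 0.00335595) = 0.0260.
z = (0.2612 − 0.2859)/0.0260 = -0.0247/0.0260 = -0.95.
p-value = P(Z < -0.950) ≈ 0.1709.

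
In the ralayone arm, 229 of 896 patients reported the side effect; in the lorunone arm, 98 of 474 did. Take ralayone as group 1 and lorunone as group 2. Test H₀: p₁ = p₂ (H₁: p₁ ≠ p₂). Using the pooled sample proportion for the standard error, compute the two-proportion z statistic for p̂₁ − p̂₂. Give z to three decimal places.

p̂₁ = 229/896 ≈ 0.25558, p̂₂ = 98/474 ≈ 0.20675.
Pooled p̂ = (229+98)/(896+474) = 327/1370 = 0.23869.
SE = √(0.181715 × 0.00322578) = 0.02421.
z = (0.25558 − 0.20675)/0.02421 = 0.04883/0.02421 = 2.017.
Two-sided p-value ≈ 2·Φ(−2.017) = 0.0437.

z = 2.017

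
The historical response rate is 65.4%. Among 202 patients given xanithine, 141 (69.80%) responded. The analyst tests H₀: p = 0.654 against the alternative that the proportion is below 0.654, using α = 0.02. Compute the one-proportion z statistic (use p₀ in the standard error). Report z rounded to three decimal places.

z = 1.315

p̂ = 141/202 = 0.69802.
Standard error under H₀: √(0.654×0.346/202) = 0.03347.
z = (0.69802 − 0.654)/0.03347 = 0.04402/0.03347 = 1.315.
p-value = P(Z < 1.315) ≈ 0.9058; since p > α = 0.02, fail to reject H₀.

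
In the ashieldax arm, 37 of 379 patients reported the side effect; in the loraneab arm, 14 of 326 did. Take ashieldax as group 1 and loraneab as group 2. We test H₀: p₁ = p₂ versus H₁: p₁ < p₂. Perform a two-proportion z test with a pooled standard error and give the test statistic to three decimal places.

z = 2.794

p̂₁ = 37/379 ≈ 0.097625, p̂₂ = 14/326 ≈ 0.042945.
Pooled p̂ = (37+14)/(379+326) = 51/705 = 0.072340.
SE = √(0.0671073 × 0.00570601) = 0.019568.
z = (0.097625 − 0.042945)/0.019568 = 0.054680/0.019568 = 2.794.
p-value = P(Z < 2.794) ≈ 0.9974.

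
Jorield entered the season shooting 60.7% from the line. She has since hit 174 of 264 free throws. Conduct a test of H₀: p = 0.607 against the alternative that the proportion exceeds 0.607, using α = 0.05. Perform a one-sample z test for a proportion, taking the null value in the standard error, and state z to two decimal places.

p̂ = 174/264 = 0.6591.
Standard error under H₀: √(0.607×0.393/264) = 0.0301.
z = (0.6591 − 0.607)/0.0301 = 0.0521/0.0301 = 1.73.
p-value = P(Z > 1.733) ≈ 0.0416. With α = 0.05, reject H₀.

z = 1.73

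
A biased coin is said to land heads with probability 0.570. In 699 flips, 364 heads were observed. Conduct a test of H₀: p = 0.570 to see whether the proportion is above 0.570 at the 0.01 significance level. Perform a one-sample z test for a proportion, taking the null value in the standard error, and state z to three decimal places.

z = -2.630

p̂ = 364/699 ≈ 0.52074.
SE = √(p₀(1−p₀)/n) = √(0.2451/699) = 0.01873.
z = (0.52074 − 0.57)/0.01873 = -0.04926/0.01873 = -2.630.
p-value = P(Z > -2.630) ≈ 0.9957, so at α = 0.01 we fail to reject H₀.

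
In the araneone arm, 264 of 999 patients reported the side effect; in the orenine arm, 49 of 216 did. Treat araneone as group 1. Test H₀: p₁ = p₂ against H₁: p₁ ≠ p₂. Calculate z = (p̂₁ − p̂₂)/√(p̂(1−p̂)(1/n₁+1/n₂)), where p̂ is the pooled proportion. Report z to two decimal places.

p̂₁ = 264/999 = 0.2643, p̂₂ = 49/216 = 0.2269.
Pooled p̂ = (264+49)/(999+216) = 313/1215 = 0.2576.
SE = √(p̂(1−p̂)(1/n₁+1/n₂)) = √(0.2576·0.7424·0.00563063) = √(0.00107685) = 0.0328.
z = (0.2643 − 0.2269)/0.0328 = 0.0374/0.0328 = 1.14.

z = 1.14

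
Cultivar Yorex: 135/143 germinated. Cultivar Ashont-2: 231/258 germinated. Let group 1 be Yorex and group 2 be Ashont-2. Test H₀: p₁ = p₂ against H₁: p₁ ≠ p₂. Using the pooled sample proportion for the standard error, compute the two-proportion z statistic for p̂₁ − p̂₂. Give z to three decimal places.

p̂₁ = 135/143 = 0.94406, p̂₂ = 231/258 = 0.89535.
Pooled p̂ = (135+231)/(143+258) = 366/401 = 0.91272.
SE = √(p̂(1−p̂)(1/n₁+1/n₂)) = √(0.91272·0.08728·0.010869) = √(0.000865863) = 0.02943.
z = (0.94406 − 0.89535)/0.02943 = 0.04871/0.02943 = 1.655.

z = 1.655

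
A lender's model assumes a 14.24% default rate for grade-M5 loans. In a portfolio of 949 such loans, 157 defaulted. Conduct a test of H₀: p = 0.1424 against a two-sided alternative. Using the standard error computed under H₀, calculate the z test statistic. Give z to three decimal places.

z = 2.031

p̂ = 157/949 ≈ 0.165437.
Standard error under H₀: √(0.1424×0.8576/949) = 0.011344.
z = (0.165437 − 0.1424)/0.011344 = 0.023037/0.011344 = 2.031.
p-value = 2·P(Z > 2.031) ≈ 0.0423.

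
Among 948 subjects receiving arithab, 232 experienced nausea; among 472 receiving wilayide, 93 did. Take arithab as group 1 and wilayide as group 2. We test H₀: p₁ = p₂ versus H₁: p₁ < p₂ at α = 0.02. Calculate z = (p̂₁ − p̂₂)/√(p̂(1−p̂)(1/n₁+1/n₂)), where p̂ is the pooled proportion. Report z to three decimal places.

p̂₁ = 232/948 ≈ 0.24473, p̂₂ = 93/472 ≈ 0.19703.
Pooled p̂ = (232+93)/(948+472) = 325/1420 = 0.22887.
SE = √(p̂(1−p̂)(1/n₁+1/n₂)) = √(0.22887·0.77113·0.0031735) = √(0.000560091) = 0.02367.
z = (0.24473 − 0.19703)/0.02367 = 0.04770/0.02367 = 2.015.
p-value = P(Z < 2.015) ≈ 0.9781; since p > α = 0.02, fail to reject H₀.

z = 2.015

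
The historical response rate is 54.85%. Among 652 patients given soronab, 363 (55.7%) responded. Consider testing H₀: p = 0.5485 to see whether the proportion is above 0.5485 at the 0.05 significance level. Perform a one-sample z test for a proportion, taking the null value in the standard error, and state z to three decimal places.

z = 0.423

p̂ = 363/652 ≈ 0.55675.
SE = √(p₀(1−p₀)/n) = √(0.24765/652) = 0.01949.
z = (0.55675 − 0.5485)/0.01949 = 0.00825/0.01949 = 0.423.
p-value = P(Z > 0.423) ≈ 0.3361, so at α = 0.05 we fail to reject H₀.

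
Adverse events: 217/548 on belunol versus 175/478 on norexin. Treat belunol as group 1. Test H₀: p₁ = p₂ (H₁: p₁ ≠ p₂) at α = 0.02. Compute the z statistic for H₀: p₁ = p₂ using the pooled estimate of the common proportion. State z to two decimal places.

z = 0.98

p̂₁ = 217/548 = 0.3960, p̂₂ = 175/478 = 0.3661.
Pooled p̂ = (217+175)/(548+478) = 392/1026 = 0.3821.
SE = √(0.236092 × 0.00391687) = 0.0304.
z = (0.3960 − 0.3661)/0.0304 = 0.0299/0.0304 = 0.98.
p-value = 2·P(Z > 0.982) ≈ 0.3259, so at α = 0.02 we fail to reject H₀.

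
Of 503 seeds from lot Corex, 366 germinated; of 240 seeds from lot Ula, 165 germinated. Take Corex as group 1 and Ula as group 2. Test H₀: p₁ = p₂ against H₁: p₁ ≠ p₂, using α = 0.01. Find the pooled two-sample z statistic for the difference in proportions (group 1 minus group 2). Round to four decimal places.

p̂₁ = 366/503 ≈ 0.727634, p̂₂ = 165/240 ≈ 0.687500.
Pooled p̂ = (366+165)/(503+240) = 531/743 = 0.714670.
SE = √(0.203917 × 0.00615474) = 0.035427.
z = (0.727634 − 0.687500)/0.035427 = 0.040134/0.035427 = 1.1329.
p-value = 2·P(Z > 1.133) ≈ 0.2573, so at α = 0.01 we fail to reject H₀.

z = 1.1329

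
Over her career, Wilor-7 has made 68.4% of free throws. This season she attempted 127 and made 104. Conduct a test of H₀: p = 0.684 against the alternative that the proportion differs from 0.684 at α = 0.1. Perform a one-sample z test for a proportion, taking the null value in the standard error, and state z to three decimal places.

p̂ = 104/127 = 0.81890.
Under H₀, SE = √(0.684·0.316/127) = √(0.00170192) = 0.04125.
z = (0.81890 − 0.684)/0.04125 = 0.13490/0.04125 = 3.270.
Two-sided p-value ≈ 2·Φ(−3.270) = 0.0011; since p < α = 0.1, reject H₀.

z = 3.270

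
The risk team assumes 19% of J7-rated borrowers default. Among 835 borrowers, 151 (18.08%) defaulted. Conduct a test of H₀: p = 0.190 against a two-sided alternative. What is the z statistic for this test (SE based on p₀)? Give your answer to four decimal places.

z = -0.6748

p̂ = 151/835 = 0.1808383.
SE = √(p₀(1−p₀)/n) = √(0.1539/835) = 0.0135761.
z = (0.1808383 − 0.19)/0.0135761 = -0.0091617/0.0135761 = -0.6748.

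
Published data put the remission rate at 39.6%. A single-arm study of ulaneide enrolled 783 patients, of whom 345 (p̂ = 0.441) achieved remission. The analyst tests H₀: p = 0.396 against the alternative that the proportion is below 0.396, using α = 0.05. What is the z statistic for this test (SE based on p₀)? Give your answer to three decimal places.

z = 2.553

p̂ = 345/783 = 0.440613.
Standard error under H₀: √(0.396×0.604/783) = 0.017478.
z = (0.440613 − 0.396)/0.017478 = 0.044613/0.017478 = 2.553.
p-value = P(Z < 2.553) ≈ 0.9947; since p > α = 0.05, fail to reject H₀.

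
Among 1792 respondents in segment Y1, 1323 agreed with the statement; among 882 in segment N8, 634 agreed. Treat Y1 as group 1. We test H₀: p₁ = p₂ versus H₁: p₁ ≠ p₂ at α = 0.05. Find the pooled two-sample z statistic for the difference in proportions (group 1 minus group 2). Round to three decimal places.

p̂₁ = 1323/1792 = 0.73828, p̂₂ = 634/882 = 0.71882.
Pooled p̂ = (1323+634)/(1792+882) = 1957/2674 = 0.73186.
SE = √(0.19624 × 0.00169182) = 0.01822.
z = (0.73828 − 0.71882)/0.01822 = 0.01946/0.01822 = 1.068.
p-value = 2·P(Z > 1.068) ≈ 0.2855. With α = 0.05, fail to reject H₀.

z = 1.068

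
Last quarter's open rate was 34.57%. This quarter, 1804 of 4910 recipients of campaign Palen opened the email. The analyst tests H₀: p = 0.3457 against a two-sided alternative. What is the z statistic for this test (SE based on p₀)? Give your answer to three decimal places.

p̂ = 1804/4910 = 0.367413.
Under H₀, SE = √(0.3457·0.6543/4910) = √(4.60675e-05) = 0.006787.
z = (0.367413 − 0.3457)/0.006787 = 0.021713/0.006787 = 3.199.
p-value = 2·P(Z > 3.199) ≈ 0.0014.

z = 3.199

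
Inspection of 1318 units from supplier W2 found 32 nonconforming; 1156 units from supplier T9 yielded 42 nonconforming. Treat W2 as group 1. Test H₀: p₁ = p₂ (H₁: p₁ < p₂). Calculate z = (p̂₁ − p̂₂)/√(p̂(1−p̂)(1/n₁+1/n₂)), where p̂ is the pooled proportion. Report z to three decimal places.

z = -1.756

p̂₁ = 32/1318 ≈ 0.024279, p̂₂ = 42/1156 ≈ 0.036332.
Pooled p̂ = (32+42)/(1318+1156) = 74/2474 = 0.029911.
SE = √(0.0290164 × 0.00162378) = 0.006864.
z = (0.024279 − 0.036332)/0.006864 = -0.012053/0.006864 = -1.756.
p-value = P(Z < -1.756) ≈ 0.0395.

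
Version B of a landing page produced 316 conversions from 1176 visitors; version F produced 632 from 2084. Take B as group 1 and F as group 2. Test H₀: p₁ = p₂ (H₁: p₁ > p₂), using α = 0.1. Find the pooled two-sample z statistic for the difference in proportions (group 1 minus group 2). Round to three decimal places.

z = -2.086

p̂₁ = 316/1176 = 0.26871, p̂₂ = 632/2084 = 0.30326.
Pooled p̂ = (316+632)/(1176+2084) = 948/3260 = 0.29080.
SE = √(p̂(1−p̂)(1/n₁+1/n₂)) = √(0.29080·0.70920·0.00133019) = √(0.00027433) = 0.01656.
z = (0.26871 − 0.30326)/0.01656 = -0.03455/0.01656 = -2.086.
p-value = P(Z > -2.086) ≈ 0.9815; since p > α = 0.1, fail to reject H₀.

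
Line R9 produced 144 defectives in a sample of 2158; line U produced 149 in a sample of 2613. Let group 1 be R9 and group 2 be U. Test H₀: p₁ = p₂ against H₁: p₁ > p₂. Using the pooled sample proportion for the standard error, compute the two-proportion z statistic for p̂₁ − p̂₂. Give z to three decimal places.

z = 1.390

p̂₁ = 144/2158 = 0.066728, p̂₂ = 149/2613 = 0.057023.
Pooled p̂ = (144+149)/(2158+2613) = 293/4771 = 0.061413.
SE = √(p̂(1−p̂)(1/n₁+1/n₂)) = √(0.061413·0.938587·0.000846094) = √(4.87699e-05) = 0.006984.
z = (0.066728 − 0.057023)/0.006984 = 0.009705/0.006984 = 1.390.
p-value = P(Z > 1.390) ≈ 0.0823.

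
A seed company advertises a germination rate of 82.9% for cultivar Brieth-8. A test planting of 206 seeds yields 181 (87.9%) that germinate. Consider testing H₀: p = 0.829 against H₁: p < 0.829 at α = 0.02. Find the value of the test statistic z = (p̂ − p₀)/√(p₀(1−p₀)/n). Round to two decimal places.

p̂ = 181/206 = 0.8786.
Under H₀, SE = √(0.829·0.171/206) = √(0.00068815) = 0.0262.
z = (0.8786 − 0.829)/0.0262 = 0.0496/0.0262 = 1.89.
p-value = P(Z < 1.892) ≈ 0.9708, so at α = 0.02 we fail to reject H₀.

z = 1.89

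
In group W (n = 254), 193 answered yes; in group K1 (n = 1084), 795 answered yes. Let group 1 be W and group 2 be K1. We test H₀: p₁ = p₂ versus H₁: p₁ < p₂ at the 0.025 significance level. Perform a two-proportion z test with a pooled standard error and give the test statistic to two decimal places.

z = 0.86

p̂₁ = 193/254 = 0.7598, p̂₂ = 795/1084 = 0.7334.
Pooled p̂ = (193+795)/(254+1084) = 988/1338 = 0.7384.
SE = √(0.193158 × 0.00485952) = 0.0306.
z = (0.7598 − 0.7334)/0.0306 = 0.0264/0.0306 = 0.86.
p-value = P(Z < 0.863) ≈ 0.8060. With α = 0.025, fail to reject H₀.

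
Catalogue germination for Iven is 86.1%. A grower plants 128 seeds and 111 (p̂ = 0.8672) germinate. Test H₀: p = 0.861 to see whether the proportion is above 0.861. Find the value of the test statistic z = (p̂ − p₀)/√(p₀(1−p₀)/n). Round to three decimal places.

p̂ = 111/128 = 0.86719.
SE = √(p₀(1−p₀)/n) = √(0.11968/128) = 0.03058.
z = (0.86719 − 0.861)/0.03058 = 0.00619/0.03058 = 0.202.
p-value = P(Z > 0.202) ≈ 0.4198.

z = 0.202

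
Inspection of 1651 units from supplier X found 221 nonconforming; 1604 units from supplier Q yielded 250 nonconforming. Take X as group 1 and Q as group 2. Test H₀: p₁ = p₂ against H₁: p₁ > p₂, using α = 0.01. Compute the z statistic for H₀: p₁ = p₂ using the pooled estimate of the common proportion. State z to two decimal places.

p̂₁ = 221/1651 ≈ 0.13386, p̂₂ = 250/1604 ≈ 0.15586.
Pooled p̂ = (221+250)/(1651+1604) = 471/3255 = 0.14470.
SE = √(0.123762 × 0.00122913) = 0.01233.
z = (0.13386 − 0.15586)/0.01233 = -0.02200/0.01233 = -1.78.
p-value = P(Z > -1.784) ≈ 0.9628; since p > α = 0.01, fail to reject H₀.

z = -1.78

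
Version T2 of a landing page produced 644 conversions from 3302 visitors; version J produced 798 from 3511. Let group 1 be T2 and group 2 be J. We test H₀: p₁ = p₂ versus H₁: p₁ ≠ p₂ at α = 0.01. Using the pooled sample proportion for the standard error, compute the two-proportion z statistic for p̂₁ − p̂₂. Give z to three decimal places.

p̂₁ = 644/3302 ≈ 0.195033, p̂₂ = 798/3511 ≈ 0.227286.
Pooled p̂ = (644+798)/(3302+3511) = 1442/6813 = 0.211654.
SE = √(0.166857 × 0.000587666) = 0.009902.
z = (0.195033 − 0.227286)/0.009902 = -0.032253/0.009902 = -3.257.
Two-sided p-value ≈ 2·Φ(−3.257) = 0.0011. With α = 0.01, reject H₀.

z = -3.257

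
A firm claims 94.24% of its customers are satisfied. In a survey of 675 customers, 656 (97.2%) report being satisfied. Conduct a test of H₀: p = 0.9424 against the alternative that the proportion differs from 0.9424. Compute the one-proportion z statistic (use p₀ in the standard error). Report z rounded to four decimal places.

p̂ = 656/675 ≈ 0.97185185.
SE = √(p₀(1−p₀)/n) = √(0.054282/675) = 0.00896762.
z = (0.97185185 − 0.9424)/0.00896762 = 0.02945185/0.00896762 = 3.2842.
Two-sided p-value ≈ 2·Φ(−3.284) = 0.0010.

z = 3.2842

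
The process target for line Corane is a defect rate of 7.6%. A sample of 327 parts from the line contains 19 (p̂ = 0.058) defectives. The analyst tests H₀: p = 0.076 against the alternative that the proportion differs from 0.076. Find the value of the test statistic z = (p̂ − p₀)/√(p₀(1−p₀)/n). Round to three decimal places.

p̂ = 19/327 = 0.058104.
Standard error under H₀: √(0.076×0.924/327) = 0.014654.
z = (0.058104 − 0.076)/0.014654 = -0.017896/0.014654 = -1.221.
p-value = 2·P(Z > 1.221) ≈ 0.2220.

z = -1.221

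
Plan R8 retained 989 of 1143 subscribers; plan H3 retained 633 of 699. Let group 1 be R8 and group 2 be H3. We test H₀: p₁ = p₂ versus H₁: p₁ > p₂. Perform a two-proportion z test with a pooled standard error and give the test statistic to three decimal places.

p̂₁ = 989/1143 ≈ 0.86527, p̂₂ = 633/699 ≈ 0.90558.
Pooled p̂ = (989+633)/(1143+699) = 1622/1842 = 0.88056.
SE = √(0.105171 × 0.00230551) = 0.01557.
z = (0.86527 − 0.90558)/0.01557 = -0.04031/0.01557 = -2.589.

z = -2.589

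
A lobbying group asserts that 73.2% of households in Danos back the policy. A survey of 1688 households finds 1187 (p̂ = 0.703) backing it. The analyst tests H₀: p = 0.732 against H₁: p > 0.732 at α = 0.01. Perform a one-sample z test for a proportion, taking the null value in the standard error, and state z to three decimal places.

z = -2.672

p̂ = 1187/1688 = 0.70320.
Under H₀, SE = √(0.732·0.268/1688) = √(0.000116218) = 0.01078.
z = (0.70320 − 0.732)/0.01078 = -0.02880/0.01078 = -2.672.
p-value = P(Z > -2.672) ≈ 0.9962; since p > α = 0.01, fail to reject H₀.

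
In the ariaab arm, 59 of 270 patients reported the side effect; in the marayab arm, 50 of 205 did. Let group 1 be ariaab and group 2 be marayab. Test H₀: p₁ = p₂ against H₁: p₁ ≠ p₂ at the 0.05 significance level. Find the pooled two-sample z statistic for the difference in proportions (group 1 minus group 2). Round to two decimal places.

z = -0.65

p̂₁ = 59/270 = 0.2185, p̂₂ = 50/205 = 0.2439.
Pooled p̂ = (59+50)/(270+205) = 109/475 = 0.2295.
SE = √(0.176816 × 0.00858175) = 0.0390.
z = (0.2185 − 0.2439)/0.0390 = -0.0254/0.0390 = -0.65.
p-value = 2·P(Z > 0.652) ≈ 0.5146. With α = 0.05, fail to reject H₀.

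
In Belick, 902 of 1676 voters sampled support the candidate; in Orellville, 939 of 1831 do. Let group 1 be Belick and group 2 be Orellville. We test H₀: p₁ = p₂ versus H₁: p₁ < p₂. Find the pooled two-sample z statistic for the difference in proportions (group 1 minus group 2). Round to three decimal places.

p̂₁ = 902/1676 = 0.53819, p̂₂ = 939/1831 = 0.51283.
Pooled p̂ = (902+939)/(1676+1831) = 1841/3507 = 0.52495.
SE = √(0.249377 × 0.00114281) = 0.01688.
z = (0.53819 − 0.51283)/0.01688 = 0.02536/0.01688 = 1.502.

z = 1.502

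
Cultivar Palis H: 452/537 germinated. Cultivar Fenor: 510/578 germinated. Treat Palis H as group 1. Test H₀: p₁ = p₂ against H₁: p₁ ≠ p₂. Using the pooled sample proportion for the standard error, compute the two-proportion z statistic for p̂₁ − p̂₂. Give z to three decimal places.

p̂₁ = 452/537 = 0.84171, p̂₂ = 510/578 = 0.88235.
Pooled p̂ = (452+510)/(537+578) = 962/1115 = 0.86278.
SE = √(0.11839 × 0.0035923) = 0.02062.
z = (0.84171 − 0.88235)/0.02062 = -0.04064/0.02062 = -1.971.
p-value = 2·P(Z > 1.971) ≈ 0.0488.

z = -1.971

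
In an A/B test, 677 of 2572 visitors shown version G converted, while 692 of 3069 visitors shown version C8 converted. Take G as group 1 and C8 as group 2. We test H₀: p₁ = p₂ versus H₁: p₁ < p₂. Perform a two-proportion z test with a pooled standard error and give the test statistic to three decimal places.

p̂₁ = 677/2572 = 0.26322, p̂₂ = 692/3069 = 0.22548.
Pooled p̂ = (677+692)/(2572+3069) = 1369/5641 = 0.24269.
SE = √(0.18379 × 0.000714642) = 0.01146.
z = (0.26322 − 0.22548)/0.01146 = 0.03774/0.01146 = 3.293.

z = 3.293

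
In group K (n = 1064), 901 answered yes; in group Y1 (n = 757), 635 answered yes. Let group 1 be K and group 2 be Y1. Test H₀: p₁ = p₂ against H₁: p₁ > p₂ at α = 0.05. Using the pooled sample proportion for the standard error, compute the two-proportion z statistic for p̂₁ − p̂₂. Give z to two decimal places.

p̂₁ = 901/1064 = 0.8468, p̂₂ = 635/757 = 0.8388.
Pooled p̂ = (901+635)/(1064+757) = 1536/1821 = 0.8435.
SE = √(p̂(1−p̂)(1/n₁+1/n₂)) = √(0.8435·0.1565·0.00226085) = √(0.000298462) = 0.0173.
z = (0.8468 − 0.8388)/0.0173 = 0.0080/0.0173 = 0.46.
p-value = P(Z > 0.461) ≈ 0.3223. With α = 0.05, fail to reject H₀.

z = 0.46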